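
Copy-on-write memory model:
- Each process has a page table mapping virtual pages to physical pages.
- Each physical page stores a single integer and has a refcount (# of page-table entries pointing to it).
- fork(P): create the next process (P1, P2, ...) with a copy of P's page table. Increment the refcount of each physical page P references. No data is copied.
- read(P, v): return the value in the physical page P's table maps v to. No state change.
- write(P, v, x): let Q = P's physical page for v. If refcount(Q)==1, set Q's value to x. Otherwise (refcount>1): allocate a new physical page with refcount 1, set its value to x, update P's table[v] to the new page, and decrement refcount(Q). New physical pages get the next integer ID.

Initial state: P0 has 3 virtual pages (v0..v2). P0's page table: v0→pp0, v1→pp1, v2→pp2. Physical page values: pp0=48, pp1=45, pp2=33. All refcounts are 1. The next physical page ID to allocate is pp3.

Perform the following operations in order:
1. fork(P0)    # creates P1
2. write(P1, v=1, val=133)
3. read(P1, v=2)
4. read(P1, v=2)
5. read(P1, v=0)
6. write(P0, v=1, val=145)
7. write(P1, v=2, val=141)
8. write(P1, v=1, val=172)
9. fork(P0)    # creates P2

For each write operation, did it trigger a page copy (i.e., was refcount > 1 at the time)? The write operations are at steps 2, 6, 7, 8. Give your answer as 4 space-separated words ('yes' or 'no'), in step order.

Op 1: fork(P0) -> P1. 3 ppages; refcounts: pp0:2 pp1:2 pp2:2
Op 2: write(P1, v1, 133). refcount(pp1)=2>1 -> COPY to pp3. 4 ppages; refcounts: pp0:2 pp1:1 pp2:2 pp3:1
Op 3: read(P1, v2) -> 33. No state change.
Op 4: read(P1, v2) -> 33. No state change.
Op 5: read(P1, v0) -> 48. No state change.
Op 6: write(P0, v1, 145). refcount(pp1)=1 -> write in place. 4 ppages; refcounts: pp0:2 pp1:1 pp2:2 pp3:1
Op 7: write(P1, v2, 141). refcount(pp2)=2>1 -> COPY to pp4. 5 ppages; refcounts: pp0:2 pp1:1 pp2:1 pp3:1 pp4:1
Op 8: write(P1, v1, 172). refcount(pp3)=1 -> write in place. 5 ppages; refcounts: pp0:2 pp1:1 pp2:1 pp3:1 pp4:1
Op 9: fork(P0) -> P2. 5 ppages; refcounts: pp0:3 pp1:2 pp2:2 pp3:1 pp4:1

yes no yes no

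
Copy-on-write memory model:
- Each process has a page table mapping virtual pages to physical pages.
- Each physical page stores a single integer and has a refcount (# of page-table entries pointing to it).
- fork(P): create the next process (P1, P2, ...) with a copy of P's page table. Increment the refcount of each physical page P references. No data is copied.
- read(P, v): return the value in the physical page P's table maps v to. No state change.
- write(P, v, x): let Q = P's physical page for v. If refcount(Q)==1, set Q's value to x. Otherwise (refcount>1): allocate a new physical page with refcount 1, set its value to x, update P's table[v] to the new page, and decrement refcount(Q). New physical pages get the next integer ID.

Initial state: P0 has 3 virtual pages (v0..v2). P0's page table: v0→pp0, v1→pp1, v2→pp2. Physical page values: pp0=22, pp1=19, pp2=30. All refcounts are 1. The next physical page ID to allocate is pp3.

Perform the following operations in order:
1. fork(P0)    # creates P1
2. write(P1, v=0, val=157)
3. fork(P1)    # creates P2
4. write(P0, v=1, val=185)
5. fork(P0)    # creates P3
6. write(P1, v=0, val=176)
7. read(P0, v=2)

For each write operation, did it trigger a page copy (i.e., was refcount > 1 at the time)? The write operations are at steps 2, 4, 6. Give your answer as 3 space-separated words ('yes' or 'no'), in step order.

Op 1: fork(P0) -> P1. 3 ppages; refcounts: pp0:2 pp1:2 pp2:2
Op 2: write(P1, v0, 157). refcount(pp0)=2>1 -> COPY to pp3. 4 ppages; refcounts: pp0:1 pp1:2 pp2:2 pp3:1
Op 3: fork(P1) -> P2. 4 ppages; refcounts: pp0:1 pp1:3 pp2:3 pp3:2
Op 4: write(P0, v1, 185). refcount(pp1)=3>1 -> COPY to pp4. 5 ppages; refcounts: pp0:1 pp1:2 pp2:3 pp3:2 pp4:1
Op 5: fork(P0) -> P3. 5 ppages; refcounts: pp0:2 pp1:2 pp2:4 pp3:2 pp4:2
Op 6: write(P1, v0, 176). refcount(pp3)=2>1 -> COPY to pp5. 6 ppages; refcounts: pp0:2 pp1:2 pp2:4 pp3:1 pp4:2 pp5:1
Op 7: read(P0, v2) -> 30. No state change.

yes yes yes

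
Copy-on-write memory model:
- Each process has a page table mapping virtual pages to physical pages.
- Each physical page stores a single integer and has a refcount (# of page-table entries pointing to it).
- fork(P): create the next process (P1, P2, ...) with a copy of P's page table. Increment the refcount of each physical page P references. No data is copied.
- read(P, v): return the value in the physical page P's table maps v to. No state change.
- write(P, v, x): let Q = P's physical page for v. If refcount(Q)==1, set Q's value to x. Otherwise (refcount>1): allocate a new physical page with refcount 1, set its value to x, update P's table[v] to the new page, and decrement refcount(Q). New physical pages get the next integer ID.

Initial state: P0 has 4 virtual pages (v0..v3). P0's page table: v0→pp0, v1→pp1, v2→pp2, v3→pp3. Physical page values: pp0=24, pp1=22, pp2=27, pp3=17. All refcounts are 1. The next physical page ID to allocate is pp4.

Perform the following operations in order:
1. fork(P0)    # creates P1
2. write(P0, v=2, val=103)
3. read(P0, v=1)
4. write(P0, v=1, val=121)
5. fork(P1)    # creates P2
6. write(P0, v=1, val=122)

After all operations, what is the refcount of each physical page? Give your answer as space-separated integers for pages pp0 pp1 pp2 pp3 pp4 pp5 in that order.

Answer: 3 2 2 3 1 1

Derivation:
Op 1: fork(P0) -> P1. 4 ppages; refcounts: pp0:2 pp1:2 pp2:2 pp3:2
Op 2: write(P0, v2, 103). refcount(pp2)=2>1 -> COPY to pp4. 5 ppages; refcounts: pp0:2 pp1:2 pp2:1 pp3:2 pp4:1
Op 3: read(P0, v1) -> 22. No state change.
Op 4: write(P0, v1, 121). refcount(pp1)=2>1 -> COPY to pp5. 6 ppages; refcounts: pp0:2 pp1:1 pp2:1 pp3:2 pp4:1 pp5:1
Op 5: fork(P1) -> P2. 6 ppages; refcounts: pp0:3 pp1:2 pp2:2 pp3:3 pp4:1 pp5:1
Op 6: write(P0, v1, 122). refcount(pp5)=1 -> write in place. 6 ppages; refcounts: pp0:3 pp1:2 pp2:2 pp3:3 pp4:1 pp5:1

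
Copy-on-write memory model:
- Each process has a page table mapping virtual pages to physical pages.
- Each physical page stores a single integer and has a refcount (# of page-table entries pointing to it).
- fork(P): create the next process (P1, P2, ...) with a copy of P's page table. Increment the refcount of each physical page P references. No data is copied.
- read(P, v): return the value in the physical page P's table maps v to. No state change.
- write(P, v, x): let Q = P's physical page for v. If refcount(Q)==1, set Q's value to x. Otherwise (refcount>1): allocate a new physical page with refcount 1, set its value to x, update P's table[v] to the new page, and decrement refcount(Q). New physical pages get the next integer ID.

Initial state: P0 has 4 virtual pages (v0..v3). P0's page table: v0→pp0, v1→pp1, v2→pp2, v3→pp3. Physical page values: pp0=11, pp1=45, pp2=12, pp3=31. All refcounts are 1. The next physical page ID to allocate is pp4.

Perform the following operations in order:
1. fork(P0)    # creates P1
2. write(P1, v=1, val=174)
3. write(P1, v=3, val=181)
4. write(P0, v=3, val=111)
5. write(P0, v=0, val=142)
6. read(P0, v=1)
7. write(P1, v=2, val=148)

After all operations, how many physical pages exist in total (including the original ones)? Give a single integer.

Answer: 8

Derivation:
Op 1: fork(P0) -> P1. 4 ppages; refcounts: pp0:2 pp1:2 pp2:2 pp3:2
Op 2: write(P1, v1, 174). refcount(pp1)=2>1 -> COPY to pp4. 5 ppages; refcounts: pp0:2 pp1:1 pp2:2 pp3:2 pp4:1
Op 3: write(P1, v3, 181). refcount(pp3)=2>1 -> COPY to pp5. 6 ppages; refcounts: pp0:2 pp1:1 pp2:2 pp3:1 pp4:1 pp5:1
Op 4: write(P0, v3, 111). refcount(pp3)=1 -> write in place. 6 ppages; refcounts: pp0:2 pp1:1 pp2:2 pp3:1 pp4:1 pp5:1
Op 5: write(P0, v0, 142). refcount(pp0)=2>1 -> COPY to pp6. 7 ppages; refcounts: pp0:1 pp1:1 pp2:2 pp3:1 pp4:1 pp5:1 pp6:1
Op 6: read(P0, v1) -> 45. No state change.
Op 7: write(P1, v2, 148). refcount(pp2)=2>1 -> COPY to pp7. 8 ppages; refcounts: pp0:1 pp1:1 pp2:1 pp3:1 pp4:1 pp5:1 pp6:1 pp7:1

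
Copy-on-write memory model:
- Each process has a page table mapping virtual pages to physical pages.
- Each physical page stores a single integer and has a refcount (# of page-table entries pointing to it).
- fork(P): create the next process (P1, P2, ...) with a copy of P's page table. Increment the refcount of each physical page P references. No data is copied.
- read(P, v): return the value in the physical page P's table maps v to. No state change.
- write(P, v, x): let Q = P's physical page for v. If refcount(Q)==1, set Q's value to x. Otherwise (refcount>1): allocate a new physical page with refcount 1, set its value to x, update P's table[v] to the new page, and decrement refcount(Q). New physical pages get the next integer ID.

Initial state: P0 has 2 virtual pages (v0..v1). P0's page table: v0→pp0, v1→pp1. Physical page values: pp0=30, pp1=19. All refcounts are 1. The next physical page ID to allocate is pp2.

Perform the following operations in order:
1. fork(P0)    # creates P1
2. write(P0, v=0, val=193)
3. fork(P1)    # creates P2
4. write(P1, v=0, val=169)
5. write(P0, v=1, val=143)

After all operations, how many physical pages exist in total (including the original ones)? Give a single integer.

Op 1: fork(P0) -> P1. 2 ppages; refcounts: pp0:2 pp1:2
Op 2: write(P0, v0, 193). refcount(pp0)=2>1 -> COPY to pp2. 3 ppages; refcounts: pp0:1 pp1:2 pp2:1
Op 3: fork(P1) -> P2. 3 ppages; refcounts: pp0:2 pp1:3 pp2:1
Op 4: write(P1, v0, 169). refcount(pp0)=2>1 -> COPY to pp3. 4 ppages; refcounts: pp0:1 pp1:3 pp2:1 pp3:1
Op 5: write(P0, v1, 143). refcount(pp1)=3>1 -> COPY to pp4. 5 ppages; refcounts: pp0:1 pp1:2 pp2:1 pp3:1 pp4:1

Answer: 5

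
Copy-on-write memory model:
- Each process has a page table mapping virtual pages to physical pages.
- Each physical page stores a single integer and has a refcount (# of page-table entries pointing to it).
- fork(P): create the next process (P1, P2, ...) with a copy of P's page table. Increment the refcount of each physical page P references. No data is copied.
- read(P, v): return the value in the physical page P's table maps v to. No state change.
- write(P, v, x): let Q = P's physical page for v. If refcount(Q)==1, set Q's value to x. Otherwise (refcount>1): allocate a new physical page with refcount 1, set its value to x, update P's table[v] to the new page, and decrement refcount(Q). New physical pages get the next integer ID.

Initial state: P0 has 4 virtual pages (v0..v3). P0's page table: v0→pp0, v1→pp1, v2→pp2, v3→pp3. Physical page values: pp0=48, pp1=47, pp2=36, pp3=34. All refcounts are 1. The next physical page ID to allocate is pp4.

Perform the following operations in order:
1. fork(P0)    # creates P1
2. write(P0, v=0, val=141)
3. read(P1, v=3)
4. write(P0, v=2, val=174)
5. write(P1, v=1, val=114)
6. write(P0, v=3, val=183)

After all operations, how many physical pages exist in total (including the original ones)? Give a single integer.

Answer: 8

Derivation:
Op 1: fork(P0) -> P1. 4 ppages; refcounts: pp0:2 pp1:2 pp2:2 pp3:2
Op 2: write(P0, v0, 141). refcount(pp0)=2>1 -> COPY to pp4. 5 ppages; refcounts: pp0:1 pp1:2 pp2:2 pp3:2 pp4:1
Op 3: read(P1, v3) -> 34. No state change.
Op 4: write(P0, v2, 174). refcount(pp2)=2>1 -> COPY to pp5. 6 ppages; refcounts: pp0:1 pp1:2 pp2:1 pp3:2 pp4:1 pp5:1
Op 5: write(P1, v1, 114). refcount(pp1)=2>1 -> COPY to pp6. 7 ppages; refcounts: pp0:1 pp1:1 pp2:1 pp3:2 pp4:1 pp5:1 pp6:1
Op 6: write(P0, v3, 183). refcount(pp3)=2>1 -> COPY to pp7. 8 ppages; refcounts: pp0:1 pp1:1 pp2:1 pp3:1 pp4:1 pp5:1 pp6:1 pp7:1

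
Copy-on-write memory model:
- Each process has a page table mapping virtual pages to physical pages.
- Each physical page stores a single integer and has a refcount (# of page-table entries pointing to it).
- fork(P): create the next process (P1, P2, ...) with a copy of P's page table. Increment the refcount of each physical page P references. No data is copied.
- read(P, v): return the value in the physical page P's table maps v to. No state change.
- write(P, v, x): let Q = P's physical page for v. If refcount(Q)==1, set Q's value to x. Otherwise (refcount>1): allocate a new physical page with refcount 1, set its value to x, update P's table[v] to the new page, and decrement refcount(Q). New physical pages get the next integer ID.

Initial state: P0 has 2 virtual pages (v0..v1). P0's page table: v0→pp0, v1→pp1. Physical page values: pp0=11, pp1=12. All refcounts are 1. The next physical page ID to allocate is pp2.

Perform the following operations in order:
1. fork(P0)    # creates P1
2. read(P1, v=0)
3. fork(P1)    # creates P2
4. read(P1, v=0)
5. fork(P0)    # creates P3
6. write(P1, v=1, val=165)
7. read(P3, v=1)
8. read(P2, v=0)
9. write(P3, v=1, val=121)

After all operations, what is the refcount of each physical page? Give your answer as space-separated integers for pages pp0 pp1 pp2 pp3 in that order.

Op 1: fork(P0) -> P1. 2 ppages; refcounts: pp0:2 pp1:2
Op 2: read(P1, v0) -> 11. No state change.
Op 3: fork(P1) -> P2. 2 ppages; refcounts: pp0:3 pp1:3
Op 4: read(P1, v0) -> 11. No state change.
Op 5: fork(P0) -> P3. 2 ppages; refcounts: pp0:4 pp1:4
Op 6: write(P1, v1, 165). refcount(pp1)=4>1 -> COPY to pp2. 3 ppages; refcounts: pp0:4 pp1:3 pp2:1
Op 7: read(P3, v1) -> 12. No state change.
Op 8: read(P2, v0) -> 11. No state change.
Op 9: write(P3, v1, 121). refcount(pp1)=3>1 -> COPY to pp3. 4 ppages; refcounts: pp0:4 pp1:2 pp2:1 pp3:1

Answer: 4 2 1 1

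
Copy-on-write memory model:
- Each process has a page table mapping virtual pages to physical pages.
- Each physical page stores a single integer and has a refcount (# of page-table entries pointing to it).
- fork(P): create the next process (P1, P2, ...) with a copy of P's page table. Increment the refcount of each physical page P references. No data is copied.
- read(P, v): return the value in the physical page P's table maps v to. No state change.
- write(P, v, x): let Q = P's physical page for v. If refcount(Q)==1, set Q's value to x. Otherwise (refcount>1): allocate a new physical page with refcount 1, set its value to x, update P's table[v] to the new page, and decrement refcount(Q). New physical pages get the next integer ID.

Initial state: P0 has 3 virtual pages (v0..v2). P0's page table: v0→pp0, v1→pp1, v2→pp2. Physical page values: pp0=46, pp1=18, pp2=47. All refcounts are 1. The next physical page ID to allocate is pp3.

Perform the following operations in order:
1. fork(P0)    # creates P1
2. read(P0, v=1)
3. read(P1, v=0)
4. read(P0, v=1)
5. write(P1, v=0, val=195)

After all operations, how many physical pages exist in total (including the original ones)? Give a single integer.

Op 1: fork(P0) -> P1. 3 ppages; refcounts: pp0:2 pp1:2 pp2:2
Op 2: read(P0, v1) -> 18. No state change.
Op 3: read(P1, v0) -> 46. No state change.
Op 4: read(P0, v1) -> 18. No state change.
Op 5: write(P1, v0, 195). refcount(pp0)=2>1 -> COPY to pp3. 4 ppages; refcounts: pp0:1 pp1:2 pp2:2 pp3:1

Answer: 4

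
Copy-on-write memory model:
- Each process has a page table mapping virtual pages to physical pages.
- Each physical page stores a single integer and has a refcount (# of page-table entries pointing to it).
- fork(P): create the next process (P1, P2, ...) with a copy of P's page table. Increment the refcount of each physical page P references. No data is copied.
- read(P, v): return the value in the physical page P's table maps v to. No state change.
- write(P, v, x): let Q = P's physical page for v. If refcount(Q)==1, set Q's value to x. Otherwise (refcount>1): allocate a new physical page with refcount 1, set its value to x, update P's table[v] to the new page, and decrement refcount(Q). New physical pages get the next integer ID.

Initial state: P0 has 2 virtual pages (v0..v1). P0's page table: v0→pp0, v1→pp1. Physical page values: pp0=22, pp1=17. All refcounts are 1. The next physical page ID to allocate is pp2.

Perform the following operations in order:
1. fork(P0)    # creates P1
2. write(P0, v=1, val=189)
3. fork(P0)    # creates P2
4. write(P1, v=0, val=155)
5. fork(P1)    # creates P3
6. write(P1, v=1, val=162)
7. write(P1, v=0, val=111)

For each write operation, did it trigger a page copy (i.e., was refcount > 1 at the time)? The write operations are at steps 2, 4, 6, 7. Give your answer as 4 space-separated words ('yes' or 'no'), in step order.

Op 1: fork(P0) -> P1. 2 ppages; refcounts: pp0:2 pp1:2
Op 2: write(P0, v1, 189). refcount(pp1)=2>1 -> COPY to pp2. 3 ppages; refcounts: pp0:2 pp1:1 pp2:1
Op 3: fork(P0) -> P2. 3 ppages; refcounts: pp0:3 pp1:1 pp2:2
Op 4: write(P1, v0, 155). refcount(pp0)=3>1 -> COPY to pp3. 4 ppages; refcounts: pp0:2 pp1:1 pp2:2 pp3:1
Op 5: fork(P1) -> P3. 4 ppages; refcounts: pp0:2 pp1:2 pp2:2 pp3:2
Op 6: write(P1, v1, 162). refcount(pp1)=2>1 -> COPY to pp4. 5 ppages; refcounts: pp0:2 pp1:1 pp2:2 pp3:2 pp4:1
Op 7: write(P1, v0, 111). refcount(pp3)=2>1 -> COPY to pp5. 6 ppages; refcounts: pp0:2 pp1:1 pp2:2 pp3:1 pp4:1 pp5:1

yes yes yes yes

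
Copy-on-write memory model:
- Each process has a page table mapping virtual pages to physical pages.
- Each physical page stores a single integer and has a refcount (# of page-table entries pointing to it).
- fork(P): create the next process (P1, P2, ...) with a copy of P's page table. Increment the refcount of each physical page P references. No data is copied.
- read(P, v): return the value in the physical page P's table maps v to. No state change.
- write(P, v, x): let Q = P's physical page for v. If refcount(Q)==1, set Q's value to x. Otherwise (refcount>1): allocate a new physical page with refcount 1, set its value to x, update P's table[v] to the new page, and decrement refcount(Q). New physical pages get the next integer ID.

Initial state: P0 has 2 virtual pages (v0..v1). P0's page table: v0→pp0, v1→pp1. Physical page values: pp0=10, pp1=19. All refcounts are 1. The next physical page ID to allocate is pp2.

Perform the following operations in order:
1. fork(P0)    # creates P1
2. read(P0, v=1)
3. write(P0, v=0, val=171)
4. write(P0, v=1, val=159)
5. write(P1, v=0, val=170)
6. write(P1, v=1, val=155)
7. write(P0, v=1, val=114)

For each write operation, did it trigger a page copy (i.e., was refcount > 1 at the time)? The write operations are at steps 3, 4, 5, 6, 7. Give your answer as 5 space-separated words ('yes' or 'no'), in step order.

Op 1: fork(P0) -> P1. 2 ppages; refcounts: pp0:2 pp1:2
Op 2: read(P0, v1) -> 19. No state change.
Op 3: write(P0, v0, 171). refcount(pp0)=2>1 -> COPY to pp2. 3 ppages; refcounts: pp0:1 pp1:2 pp2:1
Op 4: write(P0, v1, 159). refcount(pp1)=2>1 -> COPY to pp3. 4 ppages; refcounts: pp0:1 pp1:1 pp2:1 pp3:1
Op 5: write(P1, v0, 170). refcount(pp0)=1 -> write in place. 4 ppages; refcounts: pp0:1 pp1:1 pp2:1 pp3:1
Op 6: write(P1, v1, 155). refcount(pp1)=1 -> write in place. 4 ppages; refcounts: pp0:1 pp1:1 pp2:1 pp3:1
Op 7: write(P0, v1, 114). refcount(pp3)=1 -> write in place. 4 ppages; refcounts: pp0:1 pp1:1 pp2:1 pp3:1

yes yes no no no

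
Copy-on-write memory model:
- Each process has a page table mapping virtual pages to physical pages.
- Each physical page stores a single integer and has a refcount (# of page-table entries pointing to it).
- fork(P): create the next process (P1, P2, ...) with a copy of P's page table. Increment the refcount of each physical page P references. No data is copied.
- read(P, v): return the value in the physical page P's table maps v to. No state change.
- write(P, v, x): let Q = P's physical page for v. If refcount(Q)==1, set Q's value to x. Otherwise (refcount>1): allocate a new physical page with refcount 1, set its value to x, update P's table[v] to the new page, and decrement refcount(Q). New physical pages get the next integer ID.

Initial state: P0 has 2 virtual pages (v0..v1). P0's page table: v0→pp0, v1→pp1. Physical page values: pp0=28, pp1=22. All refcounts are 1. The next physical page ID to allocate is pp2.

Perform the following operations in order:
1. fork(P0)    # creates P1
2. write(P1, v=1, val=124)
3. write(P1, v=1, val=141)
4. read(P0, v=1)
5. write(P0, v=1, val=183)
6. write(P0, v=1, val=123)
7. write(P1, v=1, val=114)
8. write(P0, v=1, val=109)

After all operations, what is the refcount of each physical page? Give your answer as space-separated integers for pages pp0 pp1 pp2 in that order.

Answer: 2 1 1

Derivation:
Op 1: fork(P0) -> P1. 2 ppages; refcounts: pp0:2 pp1:2
Op 2: write(P1, v1, 124). refcount(pp1)=2>1 -> COPY to pp2. 3 ppages; refcounts: pp0:2 pp1:1 pp2:1
Op 3: write(P1, v1, 141). refcount(pp2)=1 -> write in place. 3 ppages; refcounts: pp0:2 pp1:1 pp2:1
Op 4: read(P0, v1) -> 22. No state change.
Op 5: write(P0, v1, 183). refcount(pp1)=1 -> write in place. 3 ppages; refcounts: pp0:2 pp1:1 pp2:1
Op 6: write(P0, v1, 123). refcount(pp1)=1 -> write in place. 3 ppages; refcounts: pp0:2 pp1:1 pp2:1
Op 7: write(P1, v1, 114). refcount(pp2)=1 -> write in place. 3 ppages; refcounts: pp0:2 pp1:1 pp2:1
Op 8: write(P0, v1, 109). refcount(pp1)=1 -> write in place. 3 ppages; refcounts: pp0:2 pp1:1 pp2:1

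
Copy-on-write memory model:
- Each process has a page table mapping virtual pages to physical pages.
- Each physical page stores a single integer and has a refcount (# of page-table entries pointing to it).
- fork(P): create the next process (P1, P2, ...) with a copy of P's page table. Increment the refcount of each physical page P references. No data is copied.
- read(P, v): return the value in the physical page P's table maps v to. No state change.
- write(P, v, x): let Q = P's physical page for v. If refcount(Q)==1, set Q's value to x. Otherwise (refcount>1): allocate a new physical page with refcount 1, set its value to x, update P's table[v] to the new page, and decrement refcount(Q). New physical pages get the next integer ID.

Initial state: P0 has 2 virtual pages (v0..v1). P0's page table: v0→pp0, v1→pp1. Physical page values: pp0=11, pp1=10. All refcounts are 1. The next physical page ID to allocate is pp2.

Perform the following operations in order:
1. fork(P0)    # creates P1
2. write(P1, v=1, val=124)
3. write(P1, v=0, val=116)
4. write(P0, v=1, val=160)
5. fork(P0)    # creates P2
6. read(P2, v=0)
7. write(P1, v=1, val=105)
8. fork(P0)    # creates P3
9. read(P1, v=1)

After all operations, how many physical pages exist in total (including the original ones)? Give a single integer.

Op 1: fork(P0) -> P1. 2 ppages; refcounts: pp0:2 pp1:2
Op 2: write(P1, v1, 124). refcount(pp1)=2>1 -> COPY to pp2. 3 ppages; refcounts: pp0:2 pp1:1 pp2:1
Op 3: write(P1, v0, 116). refcount(pp0)=2>1 -> COPY to pp3. 4 ppages; refcounts: pp0:1 pp1:1 pp2:1 pp3:1
Op 4: write(P0, v1, 160). refcount(pp1)=1 -> write in place. 4 ppages; refcounts: pp0:1 pp1:1 pp2:1 pp3:1
Op 5: fork(P0) -> P2. 4 ppages; refcounts: pp0:2 pp1:2 pp2:1 pp3:1
Op 6: read(P2, v0) -> 11. No state change.
Op 7: write(P1, v1, 105). refcount(pp2)=1 -> write in place. 4 ppages; refcounts: pp0:2 pp1:2 pp2:1 pp3:1
Op 8: fork(P0) -> P3. 4 ppages; refcounts: pp0:3 pp1:3 pp2:1 pp3:1
Op 9: read(P1, v1) -> 105. No state change.

Answer: 4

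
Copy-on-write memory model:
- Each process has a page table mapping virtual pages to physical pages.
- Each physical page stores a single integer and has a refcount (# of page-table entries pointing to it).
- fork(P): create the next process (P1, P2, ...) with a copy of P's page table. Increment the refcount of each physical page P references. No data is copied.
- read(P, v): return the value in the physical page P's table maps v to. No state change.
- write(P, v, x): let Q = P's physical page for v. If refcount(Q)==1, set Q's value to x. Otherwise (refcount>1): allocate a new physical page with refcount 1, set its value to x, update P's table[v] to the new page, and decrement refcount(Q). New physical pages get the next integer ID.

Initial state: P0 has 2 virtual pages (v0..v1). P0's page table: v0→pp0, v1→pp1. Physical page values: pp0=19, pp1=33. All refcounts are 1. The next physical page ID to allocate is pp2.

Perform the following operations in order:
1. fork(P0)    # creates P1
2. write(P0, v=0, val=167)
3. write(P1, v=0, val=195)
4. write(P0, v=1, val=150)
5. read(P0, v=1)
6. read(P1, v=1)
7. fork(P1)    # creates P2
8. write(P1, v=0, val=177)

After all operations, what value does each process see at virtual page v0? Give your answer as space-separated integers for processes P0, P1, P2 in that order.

Answer: 167 177 195

Derivation:
Op 1: fork(P0) -> P1. 2 ppages; refcounts: pp0:2 pp1:2
Op 2: write(P0, v0, 167). refcount(pp0)=2>1 -> COPY to pp2. 3 ppages; refcounts: pp0:1 pp1:2 pp2:1
Op 3: write(P1, v0, 195). refcount(pp0)=1 -> write in place. 3 ppages; refcounts: pp0:1 pp1:2 pp2:1
Op 4: write(P0, v1, 150). refcount(pp1)=2>1 -> COPY to pp3. 4 ppages; refcounts: pp0:1 pp1:1 pp2:1 pp3:1
Op 5: read(P0, v1) -> 150. No state change.
Op 6: read(P1, v1) -> 33. No state change.
Op 7: fork(P1) -> P2. 4 ppages; refcounts: pp0:2 pp1:2 pp2:1 pp3:1
Op 8: write(P1, v0, 177). refcount(pp0)=2>1 -> COPY to pp4. 5 ppages; refcounts: pp0:1 pp1:2 pp2:1 pp3:1 pp4:1
P0: v0 -> pp2 = 167
P1: v0 -> pp4 = 177
P2: v0 -> pp0 = 195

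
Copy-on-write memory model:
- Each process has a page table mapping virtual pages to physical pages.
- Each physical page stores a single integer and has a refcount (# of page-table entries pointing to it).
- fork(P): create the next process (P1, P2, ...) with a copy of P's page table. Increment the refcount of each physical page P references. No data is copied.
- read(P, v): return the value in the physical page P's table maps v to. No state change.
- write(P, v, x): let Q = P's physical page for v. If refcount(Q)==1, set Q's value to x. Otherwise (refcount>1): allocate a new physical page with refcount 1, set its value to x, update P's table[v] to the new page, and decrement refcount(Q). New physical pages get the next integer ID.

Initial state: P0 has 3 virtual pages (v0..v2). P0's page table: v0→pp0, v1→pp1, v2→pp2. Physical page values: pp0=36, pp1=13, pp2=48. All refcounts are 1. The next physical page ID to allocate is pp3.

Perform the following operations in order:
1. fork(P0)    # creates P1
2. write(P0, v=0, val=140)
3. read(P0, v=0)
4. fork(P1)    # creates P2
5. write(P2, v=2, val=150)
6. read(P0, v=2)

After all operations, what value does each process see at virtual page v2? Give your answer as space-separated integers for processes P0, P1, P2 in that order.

Op 1: fork(P0) -> P1. 3 ppages; refcounts: pp0:2 pp1:2 pp2:2
Op 2: write(P0, v0, 140). refcount(pp0)=2>1 -> COPY to pp3. 4 ppages; refcounts: pp0:1 pp1:2 pp2:2 pp3:1
Op 3: read(P0, v0) -> 140. No state change.
Op 4: fork(P1) -> P2. 4 ppages; refcounts: pp0:2 pp1:3 pp2:3 pp3:1
Op 5: write(P2, v2, 150). refcount(pp2)=3>1 -> COPY to pp4. 5 ppages; refcounts: pp0:2 pp1:3 pp2:2 pp3:1 pp4:1
Op 6: read(P0, v2) -> 48. No state change.
P0: v2 -> pp2 = 48
P1: v2 -> pp2 = 48
P2: v2 -> pp4 = 150

Answer: 48 48 150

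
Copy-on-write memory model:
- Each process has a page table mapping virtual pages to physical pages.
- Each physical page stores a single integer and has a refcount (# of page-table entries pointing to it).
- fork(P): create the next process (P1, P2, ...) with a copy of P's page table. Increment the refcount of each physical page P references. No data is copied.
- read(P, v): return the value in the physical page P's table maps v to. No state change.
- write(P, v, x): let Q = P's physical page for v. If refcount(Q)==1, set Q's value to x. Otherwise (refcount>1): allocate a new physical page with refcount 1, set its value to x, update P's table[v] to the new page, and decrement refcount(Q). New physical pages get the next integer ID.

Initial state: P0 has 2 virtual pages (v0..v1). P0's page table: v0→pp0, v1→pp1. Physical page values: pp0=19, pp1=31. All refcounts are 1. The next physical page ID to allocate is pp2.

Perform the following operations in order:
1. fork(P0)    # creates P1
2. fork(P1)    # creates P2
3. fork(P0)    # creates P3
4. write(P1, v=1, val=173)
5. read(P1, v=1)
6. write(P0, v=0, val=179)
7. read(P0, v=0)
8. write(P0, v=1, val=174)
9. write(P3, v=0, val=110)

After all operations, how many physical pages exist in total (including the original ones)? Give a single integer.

Op 1: fork(P0) -> P1. 2 ppages; refcounts: pp0:2 pp1:2
Op 2: fork(P1) -> P2. 2 ppages; refcounts: pp0:3 pp1:3
Op 3: fork(P0) -> P3. 2 ppages; refcounts: pp0:4 pp1:4
Op 4: write(P1, v1, 173). refcount(pp1)=4>1 -> COPY to pp2. 3 ppages; refcounts: pp0:4 pp1:3 pp2:1
Op 5: read(P1, v1) -> 173. No state change.
Op 6: write(P0, v0, 179). refcount(pp0)=4>1 -> COPY to pp3. 4 ppages; refcounts: pp0:3 pp1:3 pp2:1 pp3:1
Op 7: read(P0, v0) -> 179. No state change.
Op 8: write(P0, v1, 174). refcount(pp1)=3>1 -> COPY to pp4. 5 ppages; refcounts: pp0:3 pp1:2 pp2:1 pp3:1 pp4:1
Op 9: write(P3, v0, 110). refcount(pp0)=3>1 -> COPY to pp5. 6 ppages; refcounts: pp0:2 pp1:2 pp2:1 pp3:1 pp4:1 pp5:1

Answer: 6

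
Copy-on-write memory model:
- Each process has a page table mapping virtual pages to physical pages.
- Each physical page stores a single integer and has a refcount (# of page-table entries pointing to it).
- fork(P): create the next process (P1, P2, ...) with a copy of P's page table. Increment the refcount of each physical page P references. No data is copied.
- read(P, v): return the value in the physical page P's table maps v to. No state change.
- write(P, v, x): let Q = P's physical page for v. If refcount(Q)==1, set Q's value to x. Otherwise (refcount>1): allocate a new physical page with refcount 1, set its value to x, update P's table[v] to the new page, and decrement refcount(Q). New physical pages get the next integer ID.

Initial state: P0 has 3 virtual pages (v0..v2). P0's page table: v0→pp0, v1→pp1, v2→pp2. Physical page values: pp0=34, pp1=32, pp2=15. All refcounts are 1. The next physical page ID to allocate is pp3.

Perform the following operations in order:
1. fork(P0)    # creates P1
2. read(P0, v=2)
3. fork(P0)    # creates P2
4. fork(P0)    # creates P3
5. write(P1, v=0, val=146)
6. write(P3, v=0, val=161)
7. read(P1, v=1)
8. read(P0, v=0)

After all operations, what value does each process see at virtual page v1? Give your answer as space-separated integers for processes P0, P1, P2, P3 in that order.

Op 1: fork(P0) -> P1. 3 ppages; refcounts: pp0:2 pp1:2 pp2:2
Op 2: read(P0, v2) -> 15. No state change.
Op 3: fork(P0) -> P2. 3 ppages; refcounts: pp0:3 pp1:3 pp2:3
Op 4: fork(P0) -> P3. 3 ppages; refcounts: pp0:4 pp1:4 pp2:4
Op 5: write(P1, v0, 146). refcount(pp0)=4>1 -> COPY to pp3. 4 ppages; refcounts: pp0:3 pp1:4 pp2:4 pp3:1
Op 6: write(P3, v0, 161). refcount(pp0)=3>1 -> COPY to pp4. 5 ppages; refcounts: pp0:2 pp1:4 pp2:4 pp3:1 pp4:1
Op 7: read(P1, v1) -> 32. No state change.
Op 8: read(P0, v0) -> 34. No state change.
P0: v1 -> pp1 = 32
P1: v1 -> pp1 = 32
P2: v1 -> pp1 = 32
P3: v1 -> pp1 = 32

Answer: 32 32 32 32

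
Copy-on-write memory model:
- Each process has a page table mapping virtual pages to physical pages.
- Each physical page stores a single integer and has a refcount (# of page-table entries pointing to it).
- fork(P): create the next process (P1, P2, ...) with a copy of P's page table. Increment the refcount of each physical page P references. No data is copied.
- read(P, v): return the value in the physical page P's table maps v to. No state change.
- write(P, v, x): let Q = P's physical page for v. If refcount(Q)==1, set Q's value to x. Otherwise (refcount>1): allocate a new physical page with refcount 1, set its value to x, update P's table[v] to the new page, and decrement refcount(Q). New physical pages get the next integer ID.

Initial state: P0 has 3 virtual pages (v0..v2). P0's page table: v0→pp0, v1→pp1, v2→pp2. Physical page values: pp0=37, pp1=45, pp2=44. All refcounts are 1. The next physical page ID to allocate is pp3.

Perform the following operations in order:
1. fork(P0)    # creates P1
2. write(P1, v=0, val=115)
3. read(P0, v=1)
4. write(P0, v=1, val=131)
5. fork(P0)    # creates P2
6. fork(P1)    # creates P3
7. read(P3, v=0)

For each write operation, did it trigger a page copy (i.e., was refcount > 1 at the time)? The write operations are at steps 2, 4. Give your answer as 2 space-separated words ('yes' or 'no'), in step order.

Op 1: fork(P0) -> P1. 3 ppages; refcounts: pp0:2 pp1:2 pp2:2
Op 2: write(P1, v0, 115). refcount(pp0)=2>1 -> COPY to pp3. 4 ppages; refcounts: pp0:1 pp1:2 pp2:2 pp3:1
Op 3: read(P0, v1) -> 45. No state change.
Op 4: write(P0, v1, 131). refcount(pp1)=2>1 -> COPY to pp4. 5 ppages; refcounts: pp0:1 pp1:1 pp2:2 pp3:1 pp4:1
Op 5: fork(P0) -> P2. 5 ppages; refcounts: pp0:2 pp1:1 pp2:3 pp3:1 pp4:2
Op 6: fork(P1) -> P3. 5 ppages; refcounts: pp0:2 pp1:2 pp2:4 pp3:2 pp4:2
Op 7: read(P3, v0) -> 115. No state change.

yes yes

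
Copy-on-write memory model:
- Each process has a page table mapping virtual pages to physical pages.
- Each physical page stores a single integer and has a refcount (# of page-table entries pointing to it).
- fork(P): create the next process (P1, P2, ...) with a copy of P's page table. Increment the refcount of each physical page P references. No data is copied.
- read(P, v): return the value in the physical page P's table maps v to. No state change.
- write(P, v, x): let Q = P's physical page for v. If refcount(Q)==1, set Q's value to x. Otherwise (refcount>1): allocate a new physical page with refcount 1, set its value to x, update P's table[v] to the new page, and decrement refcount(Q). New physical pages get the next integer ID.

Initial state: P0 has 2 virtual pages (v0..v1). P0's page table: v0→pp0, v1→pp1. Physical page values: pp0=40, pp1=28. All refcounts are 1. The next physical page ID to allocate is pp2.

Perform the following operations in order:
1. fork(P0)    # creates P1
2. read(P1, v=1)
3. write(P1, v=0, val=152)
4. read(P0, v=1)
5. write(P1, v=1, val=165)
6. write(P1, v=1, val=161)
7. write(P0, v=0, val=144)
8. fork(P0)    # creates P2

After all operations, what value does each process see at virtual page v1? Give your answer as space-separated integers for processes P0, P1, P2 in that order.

Answer: 28 161 28

Derivation:
Op 1: fork(P0) -> P1. 2 ppages; refcounts: pp0:2 pp1:2
Op 2: read(P1, v1) -> 28. No state change.
Op 3: write(P1, v0, 152). refcount(pp0)=2>1 -> COPY to pp2. 3 ppages; refcounts: pp0:1 pp1:2 pp2:1
Op 4: read(P0, v1) -> 28. No state change.
Op 5: write(P1, v1, 165). refcount(pp1)=2>1 -> COPY to pp3. 4 ppages; refcounts: pp0:1 pp1:1 pp2:1 pp3:1
Op 6: write(P1, v1, 161). refcount(pp3)=1 -> write in place. 4 ppages; refcounts: pp0:1 pp1:1 pp2:1 pp3:1
Op 7: write(P0, v0, 144). refcount(pp0)=1 -> write in place. 4 ppages; refcounts: pp0:1 pp1:1 pp2:1 pp3:1
Op 8: fork(P0) -> P2. 4 ppages; refcounts: pp0:2 pp1:2 pp2:1 pp3:1
P0: v1 -> pp1 = 28
P1: v1 -> pp3 = 161
P2: v1 -> pp1 = 28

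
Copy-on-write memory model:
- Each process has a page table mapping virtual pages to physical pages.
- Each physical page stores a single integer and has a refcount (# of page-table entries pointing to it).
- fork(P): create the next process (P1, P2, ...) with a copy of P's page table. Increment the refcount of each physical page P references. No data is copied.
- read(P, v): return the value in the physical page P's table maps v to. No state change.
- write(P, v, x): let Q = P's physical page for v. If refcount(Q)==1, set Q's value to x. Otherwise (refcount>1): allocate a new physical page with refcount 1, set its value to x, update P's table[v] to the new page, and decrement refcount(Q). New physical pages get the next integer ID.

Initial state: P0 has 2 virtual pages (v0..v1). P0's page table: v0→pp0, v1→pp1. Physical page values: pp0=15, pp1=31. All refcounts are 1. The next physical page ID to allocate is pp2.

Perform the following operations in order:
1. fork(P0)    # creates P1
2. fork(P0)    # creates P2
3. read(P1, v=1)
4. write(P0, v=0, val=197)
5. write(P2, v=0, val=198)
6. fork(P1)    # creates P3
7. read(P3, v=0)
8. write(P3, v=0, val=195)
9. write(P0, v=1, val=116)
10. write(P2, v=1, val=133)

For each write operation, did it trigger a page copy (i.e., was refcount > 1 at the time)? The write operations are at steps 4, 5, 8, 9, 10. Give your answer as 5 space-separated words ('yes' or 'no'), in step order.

Op 1: fork(P0) -> P1. 2 ppages; refcounts: pp0:2 pp1:2
Op 2: fork(P0) -> P2. 2 ppages; refcounts: pp0:3 pp1:3
Op 3: read(P1, v1) -> 31. No state change.
Op 4: write(P0, v0, 197). refcount(pp0)=3>1 -> COPY to pp2. 3 ppages; refcounts: pp0:2 pp1:3 pp2:1
Op 5: write(P2, v0, 198). refcount(pp0)=2>1 -> COPY to pp3. 4 ppages; refcounts: pp0:1 pp1:3 pp2:1 pp3:1
Op 6: fork(P1) -> P3. 4 ppages; refcounts: pp0:2 pp1:4 pp2:1 pp3:1
Op 7: read(P3, v0) -> 15. No state change.
Op 8: write(P3, v0, 195). refcount(pp0)=2>1 -> COPY to pp4. 5 ppages; refcounts: pp0:1 pp1:4 pp2:1 pp3:1 pp4:1
Op 9: write(P0, v1, 116). refcount(pp1)=4>1 -> COPY to pp5. 6 ppages; refcounts: pp0:1 pp1:3 pp2:1 pp3:1 pp4:1 pp5:1
Op 10: write(P2, v1, 133). refcount(pp1)=3>1 -> COPY to pp6. 7 ppages; refcounts: pp0:1 pp1:2 pp2:1 pp3:1 pp4:1 pp5:1 pp6:1

yes yes yes yes yes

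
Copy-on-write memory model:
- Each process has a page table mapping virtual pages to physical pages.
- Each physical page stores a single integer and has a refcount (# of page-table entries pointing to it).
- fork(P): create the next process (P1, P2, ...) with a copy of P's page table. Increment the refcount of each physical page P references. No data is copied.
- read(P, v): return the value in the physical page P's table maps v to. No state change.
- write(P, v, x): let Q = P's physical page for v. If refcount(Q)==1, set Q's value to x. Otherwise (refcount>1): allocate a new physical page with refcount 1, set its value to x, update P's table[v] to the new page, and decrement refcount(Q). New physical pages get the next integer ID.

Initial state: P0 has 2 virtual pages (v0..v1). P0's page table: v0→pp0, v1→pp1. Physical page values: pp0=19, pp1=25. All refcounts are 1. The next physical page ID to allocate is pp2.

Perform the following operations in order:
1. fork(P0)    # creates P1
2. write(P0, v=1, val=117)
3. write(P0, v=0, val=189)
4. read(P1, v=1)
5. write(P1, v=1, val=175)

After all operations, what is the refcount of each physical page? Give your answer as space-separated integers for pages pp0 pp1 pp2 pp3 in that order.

Op 1: fork(P0) -> P1. 2 ppages; refcounts: pp0:2 pp1:2
Op 2: write(P0, v1, 117). refcount(pp1)=2>1 -> COPY to pp2. 3 ppages; refcounts: pp0:2 pp1:1 pp2:1
Op 3: write(P0, v0, 189). refcount(pp0)=2>1 -> COPY to pp3. 4 ppages; refcounts: pp0:1 pp1:1 pp2:1 pp3:1
Op 4: read(P1, v1) -> 25. No state change.
Op 5: write(P1, v1, 175). refcount(pp1)=1 -> write in place. 4 ppages; refcounts: pp0:1 pp1:1 pp2:1 pp3:1

Answer: 1 1 1 1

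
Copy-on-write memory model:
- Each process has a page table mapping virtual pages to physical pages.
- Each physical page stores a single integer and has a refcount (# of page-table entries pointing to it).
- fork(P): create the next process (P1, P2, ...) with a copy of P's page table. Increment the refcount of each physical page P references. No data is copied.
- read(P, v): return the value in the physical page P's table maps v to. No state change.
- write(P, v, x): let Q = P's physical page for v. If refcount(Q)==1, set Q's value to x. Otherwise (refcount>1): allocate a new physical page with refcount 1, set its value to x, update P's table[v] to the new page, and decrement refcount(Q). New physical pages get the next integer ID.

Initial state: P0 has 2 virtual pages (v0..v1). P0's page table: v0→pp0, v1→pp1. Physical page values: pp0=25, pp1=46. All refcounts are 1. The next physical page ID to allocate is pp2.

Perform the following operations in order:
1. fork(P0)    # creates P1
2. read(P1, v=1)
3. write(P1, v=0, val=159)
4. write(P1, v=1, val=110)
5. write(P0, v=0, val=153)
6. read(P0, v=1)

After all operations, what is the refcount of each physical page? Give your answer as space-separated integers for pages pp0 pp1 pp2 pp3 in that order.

Op 1: fork(P0) -> P1. 2 ppages; refcounts: pp0:2 pp1:2
Op 2: read(P1, v1) -> 46. No state change.
Op 3: write(P1, v0, 159). refcount(pp0)=2>1 -> COPY to pp2. 3 ppages; refcounts: pp0:1 pp1:2 pp2:1
Op 4: write(P1, v1, 110). refcount(pp1)=2>1 -> COPY to pp3. 4 ppages; refcounts: pp0:1 pp1:1 pp2:1 pp3:1
Op 5: write(P0, v0, 153). refcount(pp0)=1 -> write in place. 4 ppages; refcounts: pp0:1 pp1:1 pp2:1 pp3:1
Op 6: read(P0, v1) -> 46. No state change.

Answer: 1 1 1 1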